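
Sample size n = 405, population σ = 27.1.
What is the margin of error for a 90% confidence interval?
Margin of error = 2.22

Margin of error = z* · σ/√n
= 1.645 · 27.1/√405
= 1.645 · 27.1/20.1246
= 2.22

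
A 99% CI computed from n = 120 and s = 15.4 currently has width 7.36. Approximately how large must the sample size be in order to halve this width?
n ≈ 480

CI width ∝ 1/√n
To reduce width by factor 2, need √n to grow by 2 → need 2² = 4 times as many samples.

Current: n = 120, width = 7.36
New: n = 480, width ≈ 3.64

Width reduced by factor of 7.36/3.64 = 2.02.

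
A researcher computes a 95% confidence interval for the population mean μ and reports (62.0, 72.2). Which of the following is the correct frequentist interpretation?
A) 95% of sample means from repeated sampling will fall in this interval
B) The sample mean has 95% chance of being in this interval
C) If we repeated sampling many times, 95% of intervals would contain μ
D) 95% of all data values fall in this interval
C

A) Wrong — coverage applies to intervals containing μ, not to future x̄ values.
B) Wrong — x̄ is observed and sits in the interval by construction.
C) Correct — this is the frequentist long-run coverage interpretation.
D) Wrong — a CI is about the parameter μ, not individual data values.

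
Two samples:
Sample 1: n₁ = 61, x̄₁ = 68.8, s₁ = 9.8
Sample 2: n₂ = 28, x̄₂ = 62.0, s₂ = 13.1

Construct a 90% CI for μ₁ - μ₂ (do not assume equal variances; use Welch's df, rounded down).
(2.13, 11.47)

Difference: x̄₁ - x̄₂ = 6.80
SE = √(s₁²/n₁ + s₂²/n₂) = √(9.8²/61 + 13.1²/28) = 2.7755
df = 41.42 → 41 (Welch–Satterthwaite, rounded down)
t* = 1.683

CI: 6.80 ± 1.683 · 2.7755 = 6.80 ± 4.67 = (2.13, 11.47)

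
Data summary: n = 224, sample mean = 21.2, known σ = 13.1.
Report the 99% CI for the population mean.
(18.95, 23.45)

z-interval (σ known):
z* = 2.576 for 99% confidence

Margin of error = z* · σ/√n = 2.576 · 13.1/√224 = 2.25

CI: (21.2 - 2.25, 21.2 + 2.25) = (18.95, 23.45)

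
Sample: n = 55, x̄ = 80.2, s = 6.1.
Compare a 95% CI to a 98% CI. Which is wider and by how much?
98% CI is wider by 0.64

df = 54
95% CI: t* = 2.005, (78.55, 81.85), width = 2 · t* · s/√n = 3.30
98% CI: t* = 2.397, (78.23, 82.17), width = 2 · t* · s/√n = 3.94

The 98% CI is wider by 3.94 - 3.30 = 0.64.
Higher confidence requires a wider interval.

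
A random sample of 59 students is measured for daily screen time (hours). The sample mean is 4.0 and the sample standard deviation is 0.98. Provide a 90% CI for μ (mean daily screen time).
(3.79, 4.21)

t-interval (σ unknown):
df = n - 1 = 58
t* = 1.672 for 90% confidence

Margin of error = t* · s/√n = 1.672 · 0.98/√59 = 0.21

CI: (3.79, 4.21)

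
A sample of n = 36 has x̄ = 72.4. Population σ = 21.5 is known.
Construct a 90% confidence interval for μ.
(66.51, 78.29)

z-interval (σ known):
z* = 1.645 for 90% confidence

Margin of error = z* · σ/√n = 1.645 · 21.5/√36 = 5.89

CI: (72.4 - 5.89, 72.4 + 5.89) = (66.51, 78.29)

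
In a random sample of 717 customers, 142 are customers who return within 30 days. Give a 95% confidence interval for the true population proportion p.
(0.169, 0.227)

Proportion CI:
p̂ = 142/717 = 0.19805
SE = √(p̂(1-p̂)/n) = √(0.19805 · 0.80195 / 717) = 0.01488

z* = 1.960
Margin = z* · SE = 1.960 · 0.01488 = 0.0292

CI: 0.19805 ± 0.0292 = (0.169, 0.227)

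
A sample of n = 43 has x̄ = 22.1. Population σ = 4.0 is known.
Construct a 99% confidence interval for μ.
(20.53, 23.67)

z-interval (σ known):
z* = 2.576 for 99% confidence

Margin of error = z* · σ/√n = 2.576 · 4.0/√43 = 1.57

CI: (22.1 - 1.57, 22.1 + 1.57) = (20.53, 23.67)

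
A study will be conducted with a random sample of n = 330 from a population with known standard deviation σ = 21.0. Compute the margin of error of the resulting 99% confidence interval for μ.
Margin of error = 2.98

Margin of error = z* · σ/√n
= 2.576 · 21.0/√330
= 2.576 · 21.0/18.1659
= 2.98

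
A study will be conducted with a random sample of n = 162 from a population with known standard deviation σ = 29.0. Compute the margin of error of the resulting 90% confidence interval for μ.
Margin of error = 3.75

Margin of error = z* · σ/√n
= 1.645 · 29.0/√162
= 1.645 · 29.0/12.7279
= 3.75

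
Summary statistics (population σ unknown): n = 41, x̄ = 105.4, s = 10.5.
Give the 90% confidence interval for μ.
(102.64, 108.16)

t-interval (σ unknown):
df = n - 1 = 40
t* = 1.684 for 90% confidence

Margin of error = t* · s/√n = 1.684 · 10.5/√41 = 2.76

CI: (102.64, 108.16)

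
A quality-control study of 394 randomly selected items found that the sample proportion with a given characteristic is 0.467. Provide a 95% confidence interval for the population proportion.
(0.418, 0.516)

Proportion CI:
SE = √(p̂(1-p̂)/n) = √(0.467 · 0.533 / 394) = 0.02513

z* = 1.960
Margin = z* · SE = 1.960 · 0.02513 = 0.0493

CI: 0.467 ± 0.0493 = (0.418, 0.516)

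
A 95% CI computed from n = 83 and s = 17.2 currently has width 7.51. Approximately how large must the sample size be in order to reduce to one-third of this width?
n ≈ 747

CI width ∝ 1/√n
To reduce width by factor 3, need √n to grow by 3 → need 3² = 9 times as many samples.

Current: n = 83, width = 7.51
New: n = 747, width ≈ 2.47

Width reduced by factor of 7.51/2.47 = 3.04.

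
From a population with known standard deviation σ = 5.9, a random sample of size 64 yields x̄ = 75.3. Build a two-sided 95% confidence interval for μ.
(73.85, 76.75)

z-interval (σ known):
z* = 1.960 for 95% confidence

Margin of error = z* · σ/√n = 1.960 · 5.9/√64 = 1.45

CI: (75.3 - 1.45, 75.3 + 1.45) = (73.85, 76.75)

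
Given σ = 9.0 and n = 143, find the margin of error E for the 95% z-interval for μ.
Margin of error = 1.48

Margin of error = z* · σ/√n
= 1.960 · 9.0/√143
= 1.960 · 9.0/11.9583
= 1.48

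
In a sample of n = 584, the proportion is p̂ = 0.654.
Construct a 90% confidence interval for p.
(0.622, 0.686)

Proportion CI:
SE = √(p̂(1-p̂)/n) = √(0.654 · 0.346 / 584) = 0.01968

z* = 1.645
Margin = z* · SE = 1.645 · 0.01968 = 0.0324

CI: 0.654 ± 0.0324 = (0.622, 0.686)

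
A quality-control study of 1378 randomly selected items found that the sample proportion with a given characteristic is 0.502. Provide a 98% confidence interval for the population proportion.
(0.471, 0.533)

Proportion CI:
SE = √(p̂(1-p̂)/n) = √(0.502 · 0.498 / 1378) = 0.01347

z* = 2.326
Margin = z* · SE = 2.326 · 0.01347 = 0.0313

CI: 0.502 ± 0.0313 = (0.471, 0.533)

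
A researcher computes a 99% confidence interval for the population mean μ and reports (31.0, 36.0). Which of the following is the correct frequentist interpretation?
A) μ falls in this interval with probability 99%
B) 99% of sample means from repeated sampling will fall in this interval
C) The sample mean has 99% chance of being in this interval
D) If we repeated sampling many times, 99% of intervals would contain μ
D

A) Wrong — μ is fixed; the randomness lives in the interval, not in μ.
B) Wrong — coverage applies to intervals containing μ, not to future x̄ values.
C) Wrong — x̄ is observed and sits in the interval by construction.
D) Correct — this is the frequentist long-run coverage interpretation.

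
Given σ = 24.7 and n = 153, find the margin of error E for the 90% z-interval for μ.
Margin of error = 3.28

Margin of error = z* · σ/√n
= 1.645 · 24.7/√153
= 1.645 · 24.7/12.3693
= 3.28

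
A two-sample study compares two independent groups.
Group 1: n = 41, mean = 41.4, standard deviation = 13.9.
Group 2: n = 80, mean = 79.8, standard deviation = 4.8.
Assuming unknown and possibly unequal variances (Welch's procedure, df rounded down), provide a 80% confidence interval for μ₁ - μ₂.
(-41.31, -35.49)

Difference: x̄₁ - x̄₂ = -38.40
SE = √(s₁²/n₁ + s₂²/n₂) = √(13.9²/41 + 4.8²/80) = 2.2362
df = 44.95 → 44 (Welch–Satterthwaite, rounded down)
t* = 1.301

CI: -38.40 ± 1.301 · 2.2362 = -38.40 ± 2.91 = (-41.31, -35.49)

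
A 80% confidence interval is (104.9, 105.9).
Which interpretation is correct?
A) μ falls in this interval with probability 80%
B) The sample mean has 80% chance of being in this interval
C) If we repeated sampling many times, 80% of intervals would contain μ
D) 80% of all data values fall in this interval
C

A) Wrong — μ is fixed; the randomness lives in the interval, not in μ.
B) Wrong — x̄ is observed and sits in the interval by construction.
C) Correct — this is the frequentist long-run coverage interpretation.
D) Wrong — a CI is about the parameter μ, not individual data values.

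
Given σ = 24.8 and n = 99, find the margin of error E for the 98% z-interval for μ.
Margin of error = 5.80

Margin of error = z* · σ/√n
= 2.326 · 24.8/√99
= 2.326 · 24.8/9.9499
= 5.80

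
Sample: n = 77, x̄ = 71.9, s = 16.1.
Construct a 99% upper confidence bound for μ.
μ ≤ 76.26

Upper bound (one-sided):
t* = 2.376 (one-sided for 99%)
Upper bound = x̄ + t* · s/√n = 71.9 + 2.376 · 16.1/√77 = 76.26

We are 99% confident that μ ≤ 76.26.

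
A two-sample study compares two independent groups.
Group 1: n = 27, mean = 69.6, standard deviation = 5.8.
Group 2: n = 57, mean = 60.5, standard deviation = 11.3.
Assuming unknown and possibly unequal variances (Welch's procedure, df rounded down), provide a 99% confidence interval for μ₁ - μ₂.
(4.17, 14.03)

Difference: x̄₁ - x̄₂ = 9.10
SE = √(s₁²/n₁ + s₂²/n₂) = √(5.8²/27 + 11.3²/57) = 1.8671
df = 81.39 → 81 (Welch–Satterthwaite, rounded down)
t* = 2.638

CI: 9.10 ± 2.638 · 1.8671 = 9.10 ± 4.93 = (4.17, 14.03)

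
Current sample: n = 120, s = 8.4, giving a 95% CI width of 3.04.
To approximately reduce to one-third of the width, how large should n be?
n ≈ 1080

CI width ∝ 1/√n
To reduce width by factor 3, need √n to grow by 3 → need 3² = 9 times as many samples.

Current: n = 120, width = 3.04
New: n = 1080, width ≈ 1.00

Width reduced by factor of 3.04/1.00 = 3.04.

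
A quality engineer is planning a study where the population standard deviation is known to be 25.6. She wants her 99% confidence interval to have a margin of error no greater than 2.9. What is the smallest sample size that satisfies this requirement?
n ≥ 518

For margin E ≤ 2.9:
n ≥ (z* · σ / E)²
n ≥ (2.576 · 25.6 / 2.9)²
n ≥ 517.10

Minimum n = 518 (rounding up)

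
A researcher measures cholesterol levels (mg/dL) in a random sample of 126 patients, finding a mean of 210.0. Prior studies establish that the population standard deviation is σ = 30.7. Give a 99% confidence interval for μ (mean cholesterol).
(202.95, 217.05)

z-interval (σ known):
z* = 2.576 for 99% confidence

Margin of error = z* · σ/√n = 2.576 · 30.7/√126 = 7.05

CI: (210.0 - 7.05, 210.0 + 7.05) = (202.95, 217.05)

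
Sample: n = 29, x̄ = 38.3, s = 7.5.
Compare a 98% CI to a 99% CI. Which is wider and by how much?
99% CI is wider by 0.83

df = 28
98% CI: t* = 2.467, (34.86, 41.74), width = 2 · t* · s/√n = 6.87
99% CI: t* = 2.763, (34.45, 42.15), width = 2 · t* · s/√n = 7.70

The 99% CI is wider by 7.70 - 6.87 = 0.83.
Higher confidence requires a wider interval.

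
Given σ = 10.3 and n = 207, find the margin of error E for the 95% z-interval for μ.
Margin of error = 1.40

Margin of error = z* · σ/√n
= 1.960 · 10.3/√207
= 1.960 · 10.3/14.3875
= 1.40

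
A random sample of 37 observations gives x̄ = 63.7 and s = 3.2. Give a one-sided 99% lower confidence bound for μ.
μ ≥ 62.42

Lower bound (one-sided):
t* = 2.434 (one-sided for 99%)
Lower bound = x̄ - t* · s/√n = 63.7 - 2.434 · 3.2/√37 = 62.42

We are 99% confident that μ ≥ 62.42.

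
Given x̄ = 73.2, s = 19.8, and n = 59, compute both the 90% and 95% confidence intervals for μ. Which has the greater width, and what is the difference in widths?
95% CI is wider by 1.70

df = 58
90% CI: t* = 1.672, (68.89, 77.51), width = 2 · t* · s/√n = 8.62
95% CI: t* = 2.002, (68.04, 78.36), width = 2 · t* · s/√n = 10.32

The 95% CI is wider by 10.32 - 8.62 = 1.70.
Higher confidence requires a wider interval.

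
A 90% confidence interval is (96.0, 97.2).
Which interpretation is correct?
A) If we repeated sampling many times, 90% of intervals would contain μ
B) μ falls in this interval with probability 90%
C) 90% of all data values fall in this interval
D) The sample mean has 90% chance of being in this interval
A

A) Correct — this is the frequentist long-run coverage interpretation.
B) Wrong — μ is fixed; the randomness lives in the interval, not in μ.
C) Wrong — a CI is about the parameter μ, not individual data values.
D) Wrong — x̄ is observed and sits in the interval by construction.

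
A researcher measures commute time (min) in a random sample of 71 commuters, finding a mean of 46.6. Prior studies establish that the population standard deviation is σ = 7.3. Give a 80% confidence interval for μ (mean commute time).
(45.49, 47.71)

z-interval (σ known):
z* = 1.282 for 80% confidence

Margin of error = z* · σ/√n = 1.282 · 7.3/√71 = 1.11

CI: (46.6 - 1.11, 46.6 + 1.11) = (45.49, 47.71)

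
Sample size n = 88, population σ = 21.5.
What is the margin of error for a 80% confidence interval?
Margin of error = 2.94

Margin of error = z* · σ/√n
= 1.282 · 21.5/√88
= 1.282 · 21.5/9.3808
= 2.94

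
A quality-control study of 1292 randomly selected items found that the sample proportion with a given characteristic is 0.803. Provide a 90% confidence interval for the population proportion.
(0.785, 0.821)

Proportion CI:
SE = √(p̂(1-p̂)/n) = √(0.803 · 0.197 / 1292) = 0.01107

z* = 1.645
Margin = z* · SE = 1.645 · 0.01107 = 0.0182

CI: 0.803 ± 0.0182 = (0.785, 0.821)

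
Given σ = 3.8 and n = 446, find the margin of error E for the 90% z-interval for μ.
Margin of error = 0.30

Margin of error = z* · σ/√n
= 1.645 · 3.8/√446
= 1.645 · 3.8/21.1187
= 0.30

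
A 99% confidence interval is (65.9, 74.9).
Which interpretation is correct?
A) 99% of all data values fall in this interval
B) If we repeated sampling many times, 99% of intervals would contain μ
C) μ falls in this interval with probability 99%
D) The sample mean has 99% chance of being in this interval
B

A) Wrong — a CI is about the parameter μ, not individual data values.
B) Correct — this is the frequentist long-run coverage interpretation.
C) Wrong — μ is fixed; the randomness lives in the interval, not in μ.
D) Wrong — x̄ is observed and sits in the interval by construction.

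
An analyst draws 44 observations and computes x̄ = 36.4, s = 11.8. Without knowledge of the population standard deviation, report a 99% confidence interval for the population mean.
(31.61, 41.19)

t-interval (σ unknown):
df = n - 1 = 43
t* = 2.695 for 99% confidence

Margin of error = t* · s/√n = 2.695 · 11.8/√44 = 4.79

CI: (31.61, 41.19)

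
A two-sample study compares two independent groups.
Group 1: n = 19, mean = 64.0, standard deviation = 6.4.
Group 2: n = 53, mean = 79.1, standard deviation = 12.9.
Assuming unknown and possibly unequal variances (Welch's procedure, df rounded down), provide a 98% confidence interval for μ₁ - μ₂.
(-20.60, -9.60)

Difference: x̄₁ - x̄₂ = -15.10
SE = √(s₁²/n₁ + s₂²/n₂) = √(6.4²/19 + 12.9²/53) = 2.3012
df = 62.63 → 62 (Welch–Satterthwaite, rounded down)
t* = 2.388

CI: -15.10 ± 2.388 · 2.3012 = -15.10 ± 5.50 = (-20.60, -9.60)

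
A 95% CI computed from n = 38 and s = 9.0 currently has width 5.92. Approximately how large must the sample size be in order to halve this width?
n ≈ 152

CI width ∝ 1/√n
To reduce width by factor 2, need √n to grow by 2 → need 2² = 4 times as many samples.

Current: n = 38, width = 5.92
New: n = 152, width ≈ 2.88

Width reduced by factor of 5.92/2.88 = 2.06.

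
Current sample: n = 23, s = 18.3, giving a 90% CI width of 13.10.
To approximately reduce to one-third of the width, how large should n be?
n ≈ 207

CI width ∝ 1/√n
To reduce width by factor 3, need √n to grow by 3 → need 3² = 9 times as many samples.

Current: n = 23, width = 13.10
New: n = 207, width ≈ 4.20

Width reduced by factor of 13.10/4.20 = 3.12.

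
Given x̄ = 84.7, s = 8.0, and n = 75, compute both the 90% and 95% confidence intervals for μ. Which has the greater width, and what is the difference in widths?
95% CI is wider by 0.60

df = 74
90% CI: t* = 1.666, (83.16, 86.24), width = 2 · t* · s/√n = 3.08
95% CI: t* = 1.993, (82.86, 86.54), width = 2 · t* · s/√n = 3.68

The 95% CI is wider by 3.68 - 3.08 = 0.60.
Higher confidence requires a wider interval.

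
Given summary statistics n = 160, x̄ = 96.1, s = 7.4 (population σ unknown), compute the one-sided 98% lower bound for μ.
μ ≥ 94.89

Lower bound (one-sided):
t* = 2.071 (one-sided for 98%)
Lower bound = x̄ - t* · s/√n = 96.1 - 2.071 · 7.4/√160 = 94.89

We are 98% confident that μ ≥ 94.89.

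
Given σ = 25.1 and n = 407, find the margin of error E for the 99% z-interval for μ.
Margin of error = 3.20

Margin of error = z* · σ/√n
= 2.576 · 25.1/√407
= 2.576 · 25.1/20.1742
= 3.20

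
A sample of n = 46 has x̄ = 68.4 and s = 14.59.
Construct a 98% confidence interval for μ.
(63.21, 73.59)

t-interval (σ unknown):
df = n - 1 = 45
t* = 2.412 for 98% confidence

Margin of error = t* · s/√n = 2.412 · 14.59/√46 = 5.19

CI: (63.21, 73.59)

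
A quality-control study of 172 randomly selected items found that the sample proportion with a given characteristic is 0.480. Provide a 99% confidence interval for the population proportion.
(0.382, 0.578)

Proportion CI:
SE = √(p̂(1-p̂)/n) = √(0.480 · 0.520 / 172) = 0.03809

z* = 2.576
Margin = z* · SE = 2.576 · 0.03809 = 0.0981

CI: 0.480 ± 0.0981 = (0.382, 0.578)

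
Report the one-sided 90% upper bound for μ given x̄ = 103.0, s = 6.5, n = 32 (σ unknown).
μ ≤ 104.50

Upper bound (one-sided):
t* = 1.309 (one-sided for 90%)
Upper bound = x̄ + t* · s/√n = 103.0 + 1.309 · 6.5/√32 = 104.50

We are 90% confident that μ ≤ 104.50.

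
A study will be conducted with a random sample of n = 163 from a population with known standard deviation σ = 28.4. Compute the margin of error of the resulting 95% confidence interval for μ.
Margin of error = 4.36

Margin of error = z* · σ/√n
= 1.960 · 28.4/√163
= 1.960 · 28.4/12.7671
= 4.36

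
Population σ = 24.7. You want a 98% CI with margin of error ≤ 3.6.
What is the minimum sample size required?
n ≥ 255

For margin E ≤ 3.6:
n ≥ (z* · σ / E)²
n ≥ (2.326 · 24.7 / 3.6)²
n ≥ 254.69

Minimum n = 255 (rounding up)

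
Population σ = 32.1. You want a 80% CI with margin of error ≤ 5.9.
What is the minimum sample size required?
n ≥ 49

For margin E ≤ 5.9:
n ≥ (z* · σ / E)²
n ≥ (1.282 · 32.1 / 5.9)²
n ≥ 48.65

Minimum n = 49 (rounding up)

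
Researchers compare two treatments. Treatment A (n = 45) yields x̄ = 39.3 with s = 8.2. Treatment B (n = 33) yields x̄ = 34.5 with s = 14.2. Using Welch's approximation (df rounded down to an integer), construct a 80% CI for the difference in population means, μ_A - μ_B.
(1.22, 8.38)

Difference: x̄₁ - x̄₂ = 4.80
SE = √(s₁²/n₁ + s₂²/n₂) = √(8.2²/45 + 14.2²/33) = 2.7576
df = 47.50 → 47 (Welch–Satterthwaite, rounded down)
t* = 1.300

CI: 4.80 ± 1.300 · 2.7576 = 4.80 ± 3.58 = (1.22, 8.38)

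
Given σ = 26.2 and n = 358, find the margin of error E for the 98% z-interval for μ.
Margin of error = 3.22

Margin of error = z* · σ/√n
= 2.326 · 26.2/√358
= 2.326 · 26.2/18.9209
= 3.22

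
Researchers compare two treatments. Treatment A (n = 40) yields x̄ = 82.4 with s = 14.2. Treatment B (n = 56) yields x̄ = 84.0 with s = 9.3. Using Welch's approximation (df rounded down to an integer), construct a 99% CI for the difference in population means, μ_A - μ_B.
(-8.42, 5.22)

Difference: x̄₁ - x̄₂ = -1.60
SE = √(s₁²/n₁ + s₂²/n₂) = √(14.2²/40 + 9.3²/56) = 2.5662
df = 62.40 → 62 (Welch–Satterthwaite, rounded down)
t* = 2.657

CI: -1.60 ± 2.657 · 2.5662 = -1.60 ± 6.82 = (-8.42, 5.22)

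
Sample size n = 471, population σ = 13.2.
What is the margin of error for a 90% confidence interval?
Margin of error = 1.00

Margin of error = z* · σ/√n
= 1.645 · 13.2/√471
= 1.645 · 13.2/21.7025
= 1.00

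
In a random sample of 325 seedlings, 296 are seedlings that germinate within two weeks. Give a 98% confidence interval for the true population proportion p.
(0.874, 0.948)

Proportion CI:
p̂ = 296/325 = 0.91077
SE = √(p̂(1-p̂)/n) = √(0.91077 · 0.08923 / 325) = 0.01581

z* = 2.326
Margin = z* · SE = 2.326 · 0.01581 = 0.0368

CI: 0.91077 ± 0.0368 = (0.874, 0.948)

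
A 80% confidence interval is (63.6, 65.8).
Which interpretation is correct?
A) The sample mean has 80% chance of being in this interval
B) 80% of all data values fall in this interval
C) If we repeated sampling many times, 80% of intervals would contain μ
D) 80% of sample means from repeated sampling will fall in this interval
C

A) Wrong — x̄ is observed and sits in the interval by construction.
B) Wrong — a CI is about the parameter μ, not individual data values.
C) Correct — this is the frequentist long-run coverage interpretation.
D) Wrong — coverage applies to intervals containing μ, not to future x̄ values.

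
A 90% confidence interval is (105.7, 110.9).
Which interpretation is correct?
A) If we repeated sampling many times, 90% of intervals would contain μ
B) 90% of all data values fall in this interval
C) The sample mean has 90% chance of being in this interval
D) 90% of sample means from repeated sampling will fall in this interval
A

A) Correct — this is the frequentist long-run coverage interpretation.
B) Wrong — a CI is about the parameter μ, not individual data values.
C) Wrong — x̄ is observed and sits in the interval by construction.
D) Wrong — coverage applies to intervals containing μ, not to future x̄ values.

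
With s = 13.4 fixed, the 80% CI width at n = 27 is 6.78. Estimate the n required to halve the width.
n ≈ 108

CI width ∝ 1/√n
To reduce width by factor 2, need √n to grow by 2 → need 2² = 4 times as many samples.

Current: n = 27, width = 6.78
New: n = 108, width ≈ 3.33

Width reduced by factor of 6.78/3.33 = 2.04.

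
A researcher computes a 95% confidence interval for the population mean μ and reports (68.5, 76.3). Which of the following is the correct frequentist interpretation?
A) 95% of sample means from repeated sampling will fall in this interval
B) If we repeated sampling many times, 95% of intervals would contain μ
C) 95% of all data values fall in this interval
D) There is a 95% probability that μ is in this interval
B

A) Wrong — coverage applies to intervals containing μ, not to future x̄ values.
B) Correct — this is the frequentist long-run coverage interpretation.
C) Wrong — a CI is about the parameter μ, not individual data values.
D) Wrong — μ is fixed; the randomness lives in the interval, not in μ.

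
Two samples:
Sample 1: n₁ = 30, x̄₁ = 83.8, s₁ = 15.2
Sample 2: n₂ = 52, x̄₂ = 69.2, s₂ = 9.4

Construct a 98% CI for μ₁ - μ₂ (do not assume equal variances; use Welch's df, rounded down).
(7.19, 22.01)

Difference: x̄₁ - x̄₂ = 14.60
SE = √(s₁²/n₁ + s₂²/n₂) = √(15.2²/30 + 9.4²/52) = 3.0660
df = 42.05 → 42 (Welch–Satterthwaite, rounded down)
t* = 2.418

CI: 14.60 ± 2.418 · 3.0660 = 14.60 ± 7.41 = (7.19, 22.01)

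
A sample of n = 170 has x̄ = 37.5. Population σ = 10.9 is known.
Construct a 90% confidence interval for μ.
(36.12, 38.88)

z-interval (σ known):
z* = 1.645 for 90% confidence

Margin of error = z* · σ/√n = 1.645 · 10.9/√170 = 1.38

CI: (37.5 - 1.38, 37.5 + 1.38) = (36.12, 38.88)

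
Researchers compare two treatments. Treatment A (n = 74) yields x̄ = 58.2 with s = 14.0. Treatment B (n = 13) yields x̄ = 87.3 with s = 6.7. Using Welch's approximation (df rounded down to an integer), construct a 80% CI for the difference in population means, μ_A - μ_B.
(-32.33, -25.87)

Difference: x̄₁ - x̄₂ = -29.10
SE = √(s₁²/n₁ + s₂²/n₂) = √(14.0²/74 + 6.7²/13) = 2.4702
df = 34.16 → 34 (Welch–Satterthwaite, rounded down)
t* = 1.307

CI: -29.10 ± 1.307 · 2.4702 = -29.10 ± 3.23 = (-32.33, -25.87)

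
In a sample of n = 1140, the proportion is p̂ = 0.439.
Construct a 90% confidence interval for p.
(0.415, 0.463)

Proportion CI:
SE = √(p̂(1-p̂)/n) = √(0.439 · 0.561 / 1140) = 0.01470

z* = 1.645
Margin = z* · SE = 1.645 · 0.01470 = 0.0242

CI: 0.439 ± 0.0242 = (0.415, 0.463)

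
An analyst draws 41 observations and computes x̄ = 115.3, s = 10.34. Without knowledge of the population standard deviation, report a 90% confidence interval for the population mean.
(112.58, 118.02)

t-interval (σ unknown):
df = n - 1 = 40
t* = 1.684 for 90% confidence

Margin of error = t* · s/√n = 1.684 · 10.34/√41 = 2.72

CI: (112.58, 118.02)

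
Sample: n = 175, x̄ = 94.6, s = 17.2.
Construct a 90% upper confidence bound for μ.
μ ≤ 96.27

Upper bound (one-sided):
t* = 1.286 (one-sided for 90%)
Upper bound = x̄ + t* · s/√n = 94.6 + 1.286 · 17.2/√175 = 96.27

We are 90% confident that μ ≤ 96.27.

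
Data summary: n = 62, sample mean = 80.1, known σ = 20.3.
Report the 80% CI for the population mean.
(76.79, 83.41)

z-interval (σ known):
z* = 1.282 for 80% confidence

Margin of error = z* · σ/√n = 1.282 · 20.3/√62 = 3.31

CI: (80.1 - 3.31, 80.1 + 3.31) = (76.79, 83.41)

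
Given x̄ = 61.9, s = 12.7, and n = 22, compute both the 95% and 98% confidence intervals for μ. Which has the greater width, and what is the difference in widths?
98% CI is wider by 2.38

df = 21
95% CI: t* = 2.080, (56.27, 67.53), width = 2 · t* · s/√n = 11.26
98% CI: t* = 2.518, (55.08, 68.72), width = 2 · t* · s/√n = 13.64

The 98% CI is wider by 13.64 - 11.26 = 2.38.
Higher confidence requires a wider interval.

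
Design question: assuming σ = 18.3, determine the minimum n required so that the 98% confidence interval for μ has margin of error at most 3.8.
n ≥ 126

For margin E ≤ 3.8:
n ≥ (z* · σ / E)²
n ≥ (2.326 · 18.3 / 3.8)²
n ≥ 125.47

Minimum n = 126 (rounding up)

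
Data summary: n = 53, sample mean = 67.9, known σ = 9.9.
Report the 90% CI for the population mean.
(65.66, 70.14)

z-interval (σ known):
z* = 1.645 for 90% confidence

Margin of error = z* · σ/√n = 1.645 · 9.9/√53 = 2.24

CI: (67.9 - 2.24, 67.9 + 2.24) = (65.66, 70.14)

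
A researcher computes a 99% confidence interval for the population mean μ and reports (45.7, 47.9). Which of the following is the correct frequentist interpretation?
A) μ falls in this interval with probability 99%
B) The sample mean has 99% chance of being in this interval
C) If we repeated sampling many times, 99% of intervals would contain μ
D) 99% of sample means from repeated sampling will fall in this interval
C

A) Wrong — μ is fixed; the randomness lives in the interval, not in μ.
B) Wrong — x̄ is observed and sits in the interval by construction.
C) Correct — this is the frequentist long-run coverage interpretation.
D) Wrong — coverage applies to intervals containing μ, not to future x̄ values.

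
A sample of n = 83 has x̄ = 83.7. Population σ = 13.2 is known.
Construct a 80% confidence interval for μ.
(81.84, 85.56)

z-interval (σ known):
z* = 1.282 for 80% confidence

Margin of error = z* · σ/√n = 1.282 · 13.2/√83 = 1.86

CI: (83.7 - 1.86, 83.7 + 1.86) = (81.84, 85.56)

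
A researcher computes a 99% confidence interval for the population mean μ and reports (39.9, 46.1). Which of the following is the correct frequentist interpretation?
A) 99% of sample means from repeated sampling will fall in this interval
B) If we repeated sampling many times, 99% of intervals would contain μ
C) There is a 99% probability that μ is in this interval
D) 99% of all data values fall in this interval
B

A) Wrong — coverage applies to intervals containing μ, not to future x̄ values.
B) Correct — this is the frequentist long-run coverage interpretation.
C) Wrong — μ is fixed; the randomness lives in the interval, not in μ.
D) Wrong — a CI is about the parameter μ, not individual data values.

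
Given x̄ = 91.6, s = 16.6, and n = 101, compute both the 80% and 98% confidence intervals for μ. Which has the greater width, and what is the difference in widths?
98% CI is wider by 3.55

df = 100
80% CI: t* = 1.290, (89.47, 93.73), width = 2 · t* · s/√n = 4.26
98% CI: t* = 2.364, (87.70, 95.50), width = 2 · t* · s/√n = 7.81

The 98% CI is wider by 7.81 - 4.26 = 3.55.
Higher confidence requires a wider interval.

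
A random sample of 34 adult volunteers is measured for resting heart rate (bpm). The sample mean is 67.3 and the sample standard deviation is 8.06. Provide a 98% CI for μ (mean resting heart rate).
(63.92, 70.68)

t-interval (σ unknown):
df = n - 1 = 33
t* = 2.445 for 98% confidence

Margin of error = t* · s/√n = 2.445 · 8.06/√34 = 3.38

CI: (63.92, 70.68)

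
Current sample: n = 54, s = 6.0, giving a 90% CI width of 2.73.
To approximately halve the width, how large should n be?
n ≈ 216

CI width ∝ 1/√n
To reduce width by factor 2, need √n to grow by 2 → need 2² = 4 times as many samples.

Current: n = 54, width = 2.73
New: n = 216, width ≈ 1.35

Width reduced by factor of 2.73/1.35 = 2.02.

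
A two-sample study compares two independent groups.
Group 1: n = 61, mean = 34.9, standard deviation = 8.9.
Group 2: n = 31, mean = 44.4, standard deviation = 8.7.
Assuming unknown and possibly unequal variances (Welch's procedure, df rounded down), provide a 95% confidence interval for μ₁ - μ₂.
(-13.37, -5.63)

Difference: x̄₁ - x̄₂ = -9.50
SE = √(s₁²/n₁ + s₂²/n₂) = √(8.9²/61 + 8.7²/31) = 1.9339
df = 61.67 → 61 (Welch–Satterthwaite, rounded down)
t* = 2.000

CI: -9.50 ± 2.000 · 1.9339 = -9.50 ± 3.87 = (-13.37, -5.63)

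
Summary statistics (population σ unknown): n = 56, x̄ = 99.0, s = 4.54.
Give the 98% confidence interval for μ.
(97.55, 100.45)

t-interval (σ unknown):
df = n - 1 = 55
t* = 2.396 for 98% confidence

Margin of error = t* · s/√n = 2.396 · 4.54/√56 = 1.45

CI: (97.55, 100.45)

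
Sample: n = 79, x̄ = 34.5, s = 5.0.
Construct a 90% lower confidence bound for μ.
μ ≥ 33.77

Lower bound (one-sided):
t* = 1.292 (one-sided for 90%)
Lower bound = x̄ - t* · s/√n = 34.5 - 1.292 · 5.0/√79 = 33.77

We are 90% confident that μ ≥ 33.77.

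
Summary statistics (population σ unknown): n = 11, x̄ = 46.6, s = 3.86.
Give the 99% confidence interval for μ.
(42.91, 50.29)

t-interval (σ unknown):
df = n - 1 = 10
t* = 3.169 for 99% confidence

Margin of error = t* · s/√n = 3.169 · 3.86/√11 = 3.69

CI: (42.91, 50.29)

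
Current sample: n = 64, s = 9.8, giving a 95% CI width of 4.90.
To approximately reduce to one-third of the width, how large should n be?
n ≈ 576

CI width ∝ 1/√n
To reduce width by factor 3, need √n to grow by 3 → need 3² = 9 times as many samples.

Current: n = 64, width = 4.90
New: n = 576, width ≈ 1.60

Width reduced by factor of 4.90/1.60 = 3.06.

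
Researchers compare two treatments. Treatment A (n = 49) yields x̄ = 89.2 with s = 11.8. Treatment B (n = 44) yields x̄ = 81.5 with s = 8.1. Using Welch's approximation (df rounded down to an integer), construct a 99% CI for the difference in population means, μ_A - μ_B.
(2.22, 13.18)

Difference: x̄₁ - x̄₂ = 7.70
SE = √(s₁²/n₁ + s₂²/n₂) = √(11.8²/49 + 8.1²/44) = 2.0815
df = 85.36 → 85 (Welch–Satterthwaite, rounded down)
t* = 2.635

CI: 7.70 ± 2.635 · 2.0815 = 7.70 ± 5.48 = (2.22, 13.18)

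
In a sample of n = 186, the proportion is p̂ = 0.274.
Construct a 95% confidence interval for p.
(0.210, 0.338)

Proportion CI:
SE = √(p̂(1-p̂)/n) = √(0.274 · 0.726 / 186) = 0.03270

z* = 1.960
Margin = z* · SE = 1.960 · 0.03270 = 0.0641

CI: 0.274 ± 0.0641 = (0.210, 0.338)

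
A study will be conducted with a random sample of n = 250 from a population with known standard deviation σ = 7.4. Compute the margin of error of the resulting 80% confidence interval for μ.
Margin of error = 0.60

Margin of error = z* · σ/√n
= 1.282 · 7.4/√250
= 1.282 · 7.4/15.8114
= 0.60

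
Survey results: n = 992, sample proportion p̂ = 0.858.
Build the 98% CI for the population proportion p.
(0.832, 0.884)

Proportion CI:
SE = √(p̂(1-p̂)/n) = √(0.858 · 0.142 / 992) = 0.01108

z* = 2.326
Margin = z* · SE = 2.326 · 0.01108 = 0.0258

CI: 0.858 ± 0.0258 = (0.832, 0.884)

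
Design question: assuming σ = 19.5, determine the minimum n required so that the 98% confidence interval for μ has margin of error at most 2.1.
n ≥ 467

For margin E ≤ 2.1:
n ≥ (z* · σ / E)²
n ≥ (2.326 · 19.5 / 2.1)²
n ≥ 466.50

Minimum n = 467 (rounding up)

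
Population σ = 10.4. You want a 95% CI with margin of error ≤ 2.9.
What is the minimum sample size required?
n ≥ 50

For margin E ≤ 2.9:
n ≥ (z* · σ / E)²
n ≥ (1.960 · 10.4 / 2.9)²
n ≥ 49.41

Minimum n = 50 (rounding up)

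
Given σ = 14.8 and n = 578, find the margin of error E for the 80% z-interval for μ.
Margin of error = 0.79

Margin of error = z* · σ/√n
= 1.282 · 14.8/√578
= 1.282 · 14.8/24.0416
= 0.79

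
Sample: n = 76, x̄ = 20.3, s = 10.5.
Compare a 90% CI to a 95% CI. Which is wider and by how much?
95% CI is wider by 0.79

df = 75
90% CI: t* = 1.665, (18.29, 22.31), width = 2 · t* · s/√n = 4.01
95% CI: t* = 1.992, (17.90, 22.70), width = 2 · t* · s/√n = 4.80

The 95% CI is wider by 4.80 - 4.01 = 0.79.
Higher confidence requires a wider interval.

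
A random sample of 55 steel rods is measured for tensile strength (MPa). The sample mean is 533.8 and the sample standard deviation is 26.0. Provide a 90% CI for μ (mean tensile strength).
(527.93, 539.67)

t-interval (σ unknown):
df = n - 1 = 54
t* = 1.674 for 90% confidence

Margin of error = t* · s/√n = 1.674 · 26.0/√55 = 5.87

CI: (527.93, 539.67)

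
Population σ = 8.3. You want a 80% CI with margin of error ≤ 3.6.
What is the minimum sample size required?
n ≥ 9

For margin E ≤ 3.6:
n ≥ (z* · σ / E)²
n ≥ (1.282 · 8.3 / 3.6)²
n ≥ 8.74

Minimum n = 9 (rounding up)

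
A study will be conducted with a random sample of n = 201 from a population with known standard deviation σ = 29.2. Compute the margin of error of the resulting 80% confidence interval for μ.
Margin of error = 2.64

Margin of error = z* · σ/√n
= 1.282 · 29.2/√201
= 1.282 · 29.2/14.1774
= 2.64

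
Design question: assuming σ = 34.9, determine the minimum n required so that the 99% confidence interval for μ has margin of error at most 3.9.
n ≥ 532

For margin E ≤ 3.9:
n ≥ (z* · σ / E)²
n ≥ (2.576 · 34.9 / 3.9)²
n ≥ 531.39

Minimum n = 532 (rounding up)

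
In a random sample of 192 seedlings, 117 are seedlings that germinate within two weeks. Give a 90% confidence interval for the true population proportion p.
(0.551, 0.667)

Proportion CI:
p̂ = 117/192 = 0.60938
SE = √(p̂(1-p̂)/n) = √(0.60938 · 0.39062 / 192) = 0.03521

z* = 1.645
Margin = z* · SE = 1.645 · 0.03521 = 0.0579

CI: 0.60938 ± 0.0579 = (0.551, 0.667)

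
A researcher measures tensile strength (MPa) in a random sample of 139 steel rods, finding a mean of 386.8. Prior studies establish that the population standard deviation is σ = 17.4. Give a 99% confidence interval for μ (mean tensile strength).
(383.00, 390.60)

z-interval (σ known):
z* = 2.576 for 99% confidence

Margin of error = z* · σ/√n = 2.576 · 17.4/√139 = 3.80

CI: (386.8 - 3.80, 386.8 + 3.80) = (383.00, 390.60)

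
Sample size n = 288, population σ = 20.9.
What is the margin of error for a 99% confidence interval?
Margin of error = 3.17

Margin of error = z* · σ/√n
= 2.576 · 20.9/√288
= 2.576 · 20.9/16.9706
= 3.17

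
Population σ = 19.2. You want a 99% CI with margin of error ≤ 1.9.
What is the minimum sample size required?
n ≥ 678

For margin E ≤ 1.9:
n ≥ (z* · σ / E)²
n ≥ (2.576 · 19.2 / 1.9)²
n ≥ 677.62

Minimum n = 678 (rounding up)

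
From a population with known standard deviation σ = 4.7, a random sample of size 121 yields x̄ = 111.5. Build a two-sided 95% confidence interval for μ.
(110.66, 112.34)

z-interval (σ known):
z* = 1.960 for 95% confidence

Margin of error = z* · σ/√n = 1.960 · 4.7/√121 = 0.84

CI: (111.5 - 0.84, 111.5 + 0.84) = (110.66, 112.34)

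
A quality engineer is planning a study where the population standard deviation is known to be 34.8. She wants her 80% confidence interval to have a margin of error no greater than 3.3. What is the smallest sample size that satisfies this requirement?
n ≥ 183

For margin E ≤ 3.3:
n ≥ (z* · σ / E)²
n ≥ (1.282 · 34.8 / 3.3)²
n ≥ 182.77

Minimum n = 183 (rounding up)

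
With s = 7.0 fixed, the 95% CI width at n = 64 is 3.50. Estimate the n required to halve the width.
n ≈ 256

CI width ∝ 1/√n
To reduce width by factor 2, need √n to grow by 2 → need 2² = 4 times as many samples.

Current: n = 64, width = 3.50
New: n = 256, width ≈ 1.72

Width reduced by factor of 3.50/1.72 = 2.03.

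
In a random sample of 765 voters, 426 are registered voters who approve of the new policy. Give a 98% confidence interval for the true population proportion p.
(0.515, 0.599)

Proportion CI:
p̂ = 426/765 = 0.55686
SE = √(p̂(1-p̂)/n) = √(0.55686 · 0.44314 / 765) = 0.01796

z* = 2.326
Margin = z* · SE = 2.326 · 0.01796 = 0.0418

CI: 0.55686 ± 0.0418 = (0.515, 0.599)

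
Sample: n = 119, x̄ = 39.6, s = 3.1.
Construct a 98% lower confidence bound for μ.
μ ≥ 39.01

Lower bound (one-sided):
t* = 2.077 (one-sided for 98%)
Lower bound = x̄ - t* · s/√n = 39.6 - 2.077 · 3.1/√119 = 39.01

We are 98% confident that μ ≥ 39.01.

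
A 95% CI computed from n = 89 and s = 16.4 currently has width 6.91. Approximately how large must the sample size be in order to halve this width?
n ≈ 356

CI width ∝ 1/√n
To reduce width by factor 2, need √n to grow by 2 → need 2² = 4 times as many samples.

Current: n = 89, width = 6.91
New: n = 356, width ≈ 3.42

Width reduced by factor of 6.91/3.42 = 2.02.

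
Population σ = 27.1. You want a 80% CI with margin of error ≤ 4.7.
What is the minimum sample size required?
n ≥ 55

For margin E ≤ 4.7:
n ≥ (z* · σ / E)²
n ≥ (1.282 · 27.1 / 4.7)²
n ≥ 54.64

Minimum n = 55 (rounding up)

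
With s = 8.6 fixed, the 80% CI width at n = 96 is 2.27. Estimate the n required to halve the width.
n ≈ 384

CI width ∝ 1/√n
To reduce width by factor 2, need √n to grow by 2 → need 2² = 4 times as many samples.

Current: n = 96, width = 2.27
New: n = 384, width ≈ 1.13

Width reduced by factor of 2.27/1.13 = 2.01.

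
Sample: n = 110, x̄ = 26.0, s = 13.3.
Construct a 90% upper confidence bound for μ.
μ ≤ 27.63

Upper bound (one-sided):
t* = 1.289 (one-sided for 90%)
Upper bound = x̄ + t* · s/√n = 26.0 + 1.289 · 13.3/√110 = 27.63

We are 90% confident that μ ≤ 27.63.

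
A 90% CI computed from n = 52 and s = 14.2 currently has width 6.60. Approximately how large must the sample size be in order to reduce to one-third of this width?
n ≈ 468

CI width ∝ 1/√n
To reduce width by factor 3, need √n to grow by 3 → need 3² = 9 times as many samples.

Current: n = 52, width = 6.60
New: n = 468, width ≈ 2.16

Width reduced by factor of 6.60/2.16 = 3.06.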